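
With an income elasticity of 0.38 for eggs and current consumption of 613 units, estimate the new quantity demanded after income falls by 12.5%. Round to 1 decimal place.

%ΔQ ≈ η × %ΔI = 0.38 × (-12.5%) = -4.75%.
New Q ≈ 613 × (1 − 0.0475) = 583.9.

583.9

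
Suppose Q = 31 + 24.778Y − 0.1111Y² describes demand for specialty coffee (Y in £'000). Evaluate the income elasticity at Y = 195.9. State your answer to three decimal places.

-5.912

At Y = 195.9: Q = 621.3466.
dQ/dY = 24.778 − 0.2222Y = -18.75098.
η = (dQ/dY)·(Y/Q) = -18.75098 × (195.9/621.3466) = -5.912.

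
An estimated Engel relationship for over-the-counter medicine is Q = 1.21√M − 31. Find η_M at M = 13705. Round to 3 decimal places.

At M = 13705: Q = 110.653.
dQ/dM = 1.21/(2√M) = 0.00516792 at this income.
η = (dQ/dM)·(M/Q) = 0.00516792 × (13705/110.653) = 0.640.

0.640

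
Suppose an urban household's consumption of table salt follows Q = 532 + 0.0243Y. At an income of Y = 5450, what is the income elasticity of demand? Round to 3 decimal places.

0.199

At Y = 5450: Q = 664.435.
dQ/dY = 0.0243.
η = (dQ/dY)·(Y/Q) = 0.0243 × (5450/664.435) = 0.199.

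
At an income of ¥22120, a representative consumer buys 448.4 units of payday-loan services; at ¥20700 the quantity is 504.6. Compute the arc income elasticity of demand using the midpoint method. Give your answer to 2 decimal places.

ΔQ = 504.6 − 448.4 = 56.2; midpoint Q̄ = (448.4 + 504.6)/2 = 476.5.
ΔI = 20700 − 22120 = -1420; midpoint Ī = (22120 + 20700)/2 = 21410.
η = (ΔQ/Q̄) ÷ (ΔI/Ī) = (56.2/476.5) ÷ (-1420/21410) = -1.78.

-1.78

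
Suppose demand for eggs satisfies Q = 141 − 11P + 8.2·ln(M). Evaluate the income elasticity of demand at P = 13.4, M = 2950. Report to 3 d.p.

0.139

At P = 13.4, M = 2950: Q = 59.114.
Holding P constant, ∂Q/∂M = 8.2/M = 0.00277966.
η_M = (∂Q/∂M)·(M/Q) = 0.00277966 × (2950/59.114) = 0.139.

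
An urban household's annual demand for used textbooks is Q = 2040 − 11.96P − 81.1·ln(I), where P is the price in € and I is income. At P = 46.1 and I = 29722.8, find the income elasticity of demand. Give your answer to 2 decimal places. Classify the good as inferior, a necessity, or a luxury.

At P = 46.1, I = 29722.8: Q = 653.341.
Holding P constant, ∂Q/∂I = -81.1/I = -0.00272855.
η_I = (∂Q/∂I)·(I/Q) = -0.00272855 × (29722.8/653.341) = -0.12.
Since η < 0, this is an inferior good.

-0.12 (inferior good)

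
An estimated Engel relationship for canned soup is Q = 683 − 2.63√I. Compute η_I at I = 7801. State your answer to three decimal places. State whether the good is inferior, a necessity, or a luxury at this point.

At I = 7801: Q = 450.710.
dQ/dI = -2.63/(2√I) = -0.0148885 at this income.
η = (dQ/dI)·(I/Q) = -0.0148885 × (7801/450.710) = -0.258.
Since η < 0, the good is an inferior good.

-0.258 (inferior good)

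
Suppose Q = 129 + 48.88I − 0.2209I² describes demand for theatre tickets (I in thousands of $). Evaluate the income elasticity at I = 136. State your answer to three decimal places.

-0.566

At I = 136: Q = 2690.9136.
dQ/dI = 48.88 − 0.4418I = -11.20480.
η = (dQ/dI)·(I/Q) = -11.20480 × (136/2690.9136) = -0.566.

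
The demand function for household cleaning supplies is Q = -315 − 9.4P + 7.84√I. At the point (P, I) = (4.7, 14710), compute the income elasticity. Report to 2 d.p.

At P = 4.7, I = 14710: Q = 591.693.
Holding P constant, ∂Q/∂I = 7.84/(2√I) = 0.0323206.
η_I = (∂Q/∂I)·(I/Q) = 0.0323206 × (14710/591.693) = 0.80.

0.80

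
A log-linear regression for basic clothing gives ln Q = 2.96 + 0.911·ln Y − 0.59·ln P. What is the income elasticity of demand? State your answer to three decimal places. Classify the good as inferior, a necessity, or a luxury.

In a log-linear demand, the coefficient on ln Y is the income elasticity.
So η = 0.911.
0 < η < 1 ⇒ necessity.

0.911 (necessity)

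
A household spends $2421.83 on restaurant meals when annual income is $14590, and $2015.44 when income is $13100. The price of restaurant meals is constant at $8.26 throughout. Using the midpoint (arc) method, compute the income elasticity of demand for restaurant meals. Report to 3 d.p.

1.702

With a constant price, Q₁ = 2421.83/8.26 = 293.200 and Q₂ = 2015.44/8.26 = 244.000 (equivalently, work directly with expenditure since P cancels).
Midpoint %ΔQ = (2015.44 − 2421.83)/2218.64 = -0.18317; midpoint %ΔI = (13100 − 14590)/13845 = -0.10762.
η = -0.18317 / -0.10762 = 1.702.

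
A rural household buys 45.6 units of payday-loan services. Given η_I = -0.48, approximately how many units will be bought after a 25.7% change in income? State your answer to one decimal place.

%ΔQ ≈ η × %ΔI = -0.48 × 25.7% = -12.336%.
New Q ≈ 45.6 × (1 − 0.12336) = 40.0.

40.0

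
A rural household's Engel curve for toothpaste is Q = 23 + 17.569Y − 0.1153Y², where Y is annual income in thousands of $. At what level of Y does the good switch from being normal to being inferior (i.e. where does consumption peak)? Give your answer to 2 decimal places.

dQ/dY = 17.569 − 0.2306Y.
The good is inferior where dQ/dY < 0. Setting dQ/dY = 0 gives Y = 17.569 / 0.2306 = 76.19.

76.19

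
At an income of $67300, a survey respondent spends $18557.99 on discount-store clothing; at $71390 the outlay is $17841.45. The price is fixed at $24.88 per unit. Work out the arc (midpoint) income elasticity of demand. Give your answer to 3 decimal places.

With a constant price, Q₁ = 18557.99/24.88 = 745.900 and Q₂ = 17841.45/24.88 = 717.100 (equivalently, work directly with expenditure since P cancels).
Midpoint %ΔQ = (17841.45 − 18557.99)/18199.72 = -0.03937; midpoint %ΔI = (71390 − 67300)/69345 = 0.05898.
η = -0.03937 / 0.05898 = -0.668.

-0.668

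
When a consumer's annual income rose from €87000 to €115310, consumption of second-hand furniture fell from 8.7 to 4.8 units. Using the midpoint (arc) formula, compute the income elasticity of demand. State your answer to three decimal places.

ΔQ = 4.8 − 8.7 = -3.9; midpoint Q̄ = (8.7 + 4.8)/2 = 6.75.
ΔI = 115310 − 87000 = 28310; midpoint Ī = (87000 + 115310)/2 = 101155.
η = (ΔQ/Q̄) ÷ (ΔI/Ī) = (-3.9/6.75) ÷ (28310/101155) = -2.064.

-2.064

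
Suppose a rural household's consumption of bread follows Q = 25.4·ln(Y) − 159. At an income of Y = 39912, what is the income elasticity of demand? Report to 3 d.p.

0.231

At Y = 39912: Q = 110.099.
dQ/dY = 25.4/Y = 0.0006364 at this income.
η = (dQ/dY)·(Y/Q) = 0.0006364 × (39912/110.099) = 0.231.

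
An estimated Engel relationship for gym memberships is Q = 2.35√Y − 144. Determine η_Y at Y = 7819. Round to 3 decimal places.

At Y = 7819: Q = 63.799.
dQ/dY = 2.35/(2√Y) = 0.0132881 at this income.
η = (dQ/dY)·(Y/Q) = 0.0132881 × (7819/63.799) = 1.629.

1.629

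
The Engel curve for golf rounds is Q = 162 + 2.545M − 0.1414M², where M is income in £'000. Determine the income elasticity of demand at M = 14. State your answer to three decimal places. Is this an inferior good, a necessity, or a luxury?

-0.117 (inferior good)

At M = 14: Q = 169.9156.
dQ/dM = 2.545 − 0.2828M = -1.41420.
η = (dQ/dM)·(M/Q) = -1.41420 × (14/169.9156) = -0.117.
η < 0 ⇒ inferior good.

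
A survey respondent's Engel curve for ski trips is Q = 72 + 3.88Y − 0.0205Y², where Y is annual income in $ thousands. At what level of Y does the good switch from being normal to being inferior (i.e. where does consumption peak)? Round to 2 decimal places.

dQ/dY = 3.88 − 0.041Y.
The good is inferior where dQ/dY < 0. Setting dQ/dY = 0 gives Y = 3.88 / 0.041 = 94.63.

94.63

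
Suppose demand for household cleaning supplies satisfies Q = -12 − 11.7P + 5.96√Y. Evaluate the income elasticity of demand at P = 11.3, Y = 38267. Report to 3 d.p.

At P = 11.3, Y = 38267: Q = 1021.682.
Holding P constant, ∂Q/∂Y = 5.96/(2√Y) = 0.0152337.
η_Y = (∂Q/∂Y)·(Y/Q) = 0.0152337 × (38267/1021.682) = 0.571.

0.571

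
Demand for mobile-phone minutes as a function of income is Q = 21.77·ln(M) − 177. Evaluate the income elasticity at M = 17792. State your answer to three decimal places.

0.604

At M = 17792: Q = 36.052.
dQ/dM = 21.77/M = 0.00122358 at this income.
η = (dQ/dM)·(M/Q) = 0.00122358 × (17792/36.052) = 0.604.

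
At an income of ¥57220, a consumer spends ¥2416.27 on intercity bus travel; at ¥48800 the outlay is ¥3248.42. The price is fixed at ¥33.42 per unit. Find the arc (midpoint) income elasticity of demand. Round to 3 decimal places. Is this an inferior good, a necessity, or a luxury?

With a constant price, Q₁ = 2416.27/33.42 = 72.300 and Q₂ = 3248.42/33.42 = 97.200 (equivalently, work directly with expenditure since P cancels).
Midpoint %ΔQ = (3248.42 − 2416.27)/2832.35 = 0.29380; midpoint %ΔI = (48800 − 57220)/53010 = -0.15884.
η = 0.29380 / -0.15884 = -1.850.
η < 0 ⇒ inferior good.

-1.850 (inferior good)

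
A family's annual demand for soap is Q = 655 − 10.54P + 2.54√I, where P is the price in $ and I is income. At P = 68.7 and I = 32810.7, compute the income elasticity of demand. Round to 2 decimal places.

0.59

At P = 68.7, I = 32810.7: Q = 390.991.
Holding P constant, ∂Q/∂I = 2.54/(2√I) = 0.00701126.
η_I = (∂Q/∂I)·(I/Q) = 0.00701126 × (32810.7/390.991) = 0.59.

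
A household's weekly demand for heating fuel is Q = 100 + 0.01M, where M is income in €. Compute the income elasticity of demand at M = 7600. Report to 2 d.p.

At M = 7600: Q = 176.000.
dQ/dM = 0.01.
η = (dQ/dM)·(M/Q) = 0.01 × (7600/176.000) = 0.43.

0.43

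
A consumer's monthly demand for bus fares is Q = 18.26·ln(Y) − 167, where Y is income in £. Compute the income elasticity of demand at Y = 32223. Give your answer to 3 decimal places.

At Y = 32223: Q = 22.547.
dQ/dY = 18.26/Y = 0.000566676 at this income.
η = (dQ/dY)·(Y/Q) = 0.000566676 × (32223/22.547) = 0.810.

0.810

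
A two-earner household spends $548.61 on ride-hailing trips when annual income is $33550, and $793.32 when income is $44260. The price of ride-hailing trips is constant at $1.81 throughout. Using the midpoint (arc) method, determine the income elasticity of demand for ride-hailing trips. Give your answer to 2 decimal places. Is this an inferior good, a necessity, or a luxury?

With a constant price, Q₁ = 548.61/1.81 = 303.099 and Q₂ = 793.32/1.81 = 438.298 (equivalently, work directly with expenditure since P cancels).
Midpoint %ΔQ = (793.32 − 548.61)/670.97 = 0.36471; midpoint %ΔI = (44260 − 33550)/38905 = 0.27529.
η = 0.36471 / 0.27529 = 1.32.
η > 1 ⇒ luxury.

1.32 (luxury)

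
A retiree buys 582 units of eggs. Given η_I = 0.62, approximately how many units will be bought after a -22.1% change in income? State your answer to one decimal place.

%ΔQ ≈ η × %ΔI = 0.62 × (-22.1%) = -13.702%.
New Q ≈ 582 × (1 − 0.13702) = 502.3.

502.3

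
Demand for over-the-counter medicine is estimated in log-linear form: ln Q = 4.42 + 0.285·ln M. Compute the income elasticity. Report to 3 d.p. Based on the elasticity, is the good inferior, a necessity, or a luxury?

In a log-linear demand, the coefficient on ln M is the income elasticity.
So η = 0.285.
0 < η < 1 ⇒ necessity.

0.285 (necessity)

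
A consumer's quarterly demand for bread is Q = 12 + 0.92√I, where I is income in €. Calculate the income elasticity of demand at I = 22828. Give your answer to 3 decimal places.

0.460

At I = 22828: Q = 151.002.
dQ/dI = 0.92/(2√I) = 0.00304456 at this income.
η = (dQ/dI)·(I/Q) = 0.00304456 × (22828/151.002) = 0.460.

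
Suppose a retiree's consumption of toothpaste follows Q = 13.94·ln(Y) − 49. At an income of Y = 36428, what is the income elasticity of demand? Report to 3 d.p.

At Y = 36428: Q = 97.413.
dQ/dY = 13.94/Y = 0.000382673 at this income.
η = (dQ/dY)·(Y/Q) = 0.000382673 × (36428/97.413) = 0.143.

0.143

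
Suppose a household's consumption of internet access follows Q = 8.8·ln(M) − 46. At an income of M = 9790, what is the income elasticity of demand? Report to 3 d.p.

At M = 9790: Q = 34.864.
dQ/dM = 8.8/M = 0.000898876 at this income.
η = (dQ/dM)·(M/Q) = 0.000898876 × (9790/34.864) = 0.252.

0.252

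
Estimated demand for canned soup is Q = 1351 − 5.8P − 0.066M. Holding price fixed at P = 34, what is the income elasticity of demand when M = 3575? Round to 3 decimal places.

At P = 34, M = 3575: Q = 917.850.
Holding P constant, ∂Q/∂M = −0.066.
η_M = (∂Q/∂M)·(M/Q) = -0.066 × (3575/917.850) = -0.257.

-0.257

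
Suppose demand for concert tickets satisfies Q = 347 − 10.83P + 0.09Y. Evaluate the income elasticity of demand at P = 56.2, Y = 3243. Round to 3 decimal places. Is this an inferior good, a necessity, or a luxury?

9.657 (luxury)

At P = 56.2, Y = 3243: Q = 30.224.
Holding P constant, ∂Q/∂Y = 0.09.
η_Y = (∂Q/∂Y)·(Y/Q) = 0.09 × (3243/30.224) = 9.657.
Since η > 1, this is a luxury.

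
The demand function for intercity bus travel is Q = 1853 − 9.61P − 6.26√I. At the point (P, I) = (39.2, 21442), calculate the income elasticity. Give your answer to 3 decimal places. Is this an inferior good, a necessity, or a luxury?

-0.819 (inferior good)

At P = 39.2, I = 21442: Q = 559.631.
Holding P constant, ∂Q/∂I = -6.26/(2√I) = -0.0213753.
η_I = (∂Q/∂I)·(I/Q) = -0.0213753 × (21442/559.631) = -0.819.
Since η < 0, this is an inferior good.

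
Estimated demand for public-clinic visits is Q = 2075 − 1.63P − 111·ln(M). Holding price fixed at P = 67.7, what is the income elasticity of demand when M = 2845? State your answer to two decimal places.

-0.10

At P = 67.7, M = 2845: Q = 1081.831.
Holding P constant, ∂Q/∂M = -111/M = -0.0390158.
η_M = (∂Q/∂M)·(M/Q) = -0.0390158 × (2845/1081.831) = -0.10.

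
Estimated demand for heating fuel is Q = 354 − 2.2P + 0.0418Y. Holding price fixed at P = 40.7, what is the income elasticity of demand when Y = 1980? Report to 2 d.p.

0.24

At P = 40.7, Y = 1980: Q = 347.224.
Holding P constant, ∂Q/∂Y = 0.0418.
η_Y = (∂Q/∂Y)·(Y/Q) = 0.0418 × (1980/347.224) = 0.24.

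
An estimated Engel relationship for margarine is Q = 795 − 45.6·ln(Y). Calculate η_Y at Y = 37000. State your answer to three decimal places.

At Y = 37000: Q = 315.349.
dQ/dY = -45.6/Y = -0.00123243 at this income.
η = (dQ/dY)·(Y/Q) = -0.00123243 × (37000/315.349) = -0.145.

-0.145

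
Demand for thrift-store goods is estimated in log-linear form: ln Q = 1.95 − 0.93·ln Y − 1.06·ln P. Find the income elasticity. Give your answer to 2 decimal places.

In a log-linear demand, the coefficient on ln Y is the income elasticity.
So η = -0.93.

-0.93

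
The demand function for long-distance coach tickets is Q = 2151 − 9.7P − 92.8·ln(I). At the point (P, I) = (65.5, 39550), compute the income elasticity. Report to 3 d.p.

At P = 65.5, I = 39550: Q = 533.332.
Holding P constant, ∂Q/∂I = -92.8/I = -0.0023464.
η_I = (∂Q/∂I)·(I/Q) = -0.0023464 × (39550/533.332) = -0.174.

-0.174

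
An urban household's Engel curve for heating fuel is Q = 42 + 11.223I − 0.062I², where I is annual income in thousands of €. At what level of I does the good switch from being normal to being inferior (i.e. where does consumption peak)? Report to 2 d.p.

90.51

dQ/dI = 11.223 − 0.124I.
The good is inferior where dQ/dI < 0. Setting dQ/dI = 0 gives I = 11.223 / 0.124 = 90.51.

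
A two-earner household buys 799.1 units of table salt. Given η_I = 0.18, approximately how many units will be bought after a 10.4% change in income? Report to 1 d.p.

814.1

%ΔQ ≈ η × %ΔI = 0.18 × 10.4% = 1.872%.
New Q ≈ 799.1 × (1 + 0.01872) = 814.1.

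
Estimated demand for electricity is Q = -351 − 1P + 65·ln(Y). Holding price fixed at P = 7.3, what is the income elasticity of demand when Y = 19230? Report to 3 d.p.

0.230

At P = 7.3, Y = 19230: Q = 282.875.
Holding P constant, ∂Q/∂Y = 65/Y = 0.00338014.
η_Y = (∂Q/∂Y)·(Y/Q) = 0.00338014 × (19230/282.875) = 0.230.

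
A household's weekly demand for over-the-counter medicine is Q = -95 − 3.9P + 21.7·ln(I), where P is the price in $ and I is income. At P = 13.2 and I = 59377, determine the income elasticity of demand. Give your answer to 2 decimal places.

0.24

At P = 13.2, I = 59377: Q = 92.039.
Holding P constant, ∂Q/∂I = 21.7/I = 0.000365461.
η_I = (∂Q/∂I)·(I/Q) = 0.000365461 × (59377/92.039) = 0.24.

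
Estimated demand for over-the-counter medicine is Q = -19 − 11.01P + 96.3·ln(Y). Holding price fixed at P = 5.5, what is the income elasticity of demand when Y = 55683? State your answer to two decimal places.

0.10

At P = 5.5, Y = 55683: Q = 972.757.
Holding P constant, ∂Q/∂Y = 96.3/Y = 0.00172943.
η_Y = (∂Q/∂Y)·(Y/Q) = 0.00172943 × (55683/972.757) = 0.10.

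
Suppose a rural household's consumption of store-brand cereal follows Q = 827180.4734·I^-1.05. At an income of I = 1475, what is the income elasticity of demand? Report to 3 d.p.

-1.050

For Q = A·I^β the income elasticity is constant and equal to β.
Here β = -1.05, so η = -1.050.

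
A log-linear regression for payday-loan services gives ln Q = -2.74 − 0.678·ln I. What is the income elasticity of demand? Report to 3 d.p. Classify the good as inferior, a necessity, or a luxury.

In a log-linear demand, the coefficient on ln I is the income elasticity.
So η = -0.678.
η < 0 ⇒ inferior good.

-0.678 (inferior good)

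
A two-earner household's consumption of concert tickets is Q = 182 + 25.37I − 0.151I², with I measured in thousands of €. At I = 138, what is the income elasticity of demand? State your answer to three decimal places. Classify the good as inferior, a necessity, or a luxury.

At I = 138: Q = 807.4160.
dQ/dI = 25.37 − 0.302I = -16.30600.
η = (dQ/dI)·(I/Q) = -16.30600 × (138/807.4160) = -2.787.
η < 0 ⇒ inferior good.

-2.787 (inferior good)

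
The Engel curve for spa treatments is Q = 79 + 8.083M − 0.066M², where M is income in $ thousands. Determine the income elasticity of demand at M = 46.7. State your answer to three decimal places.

0.287

At M = 46.7: Q = 312.5374.
dQ/dM = 8.083 − 0.132M = 1.91860.
η = (dQ/dM)·(M/Q) = 1.91860 × (46.7/312.5374) = 0.287.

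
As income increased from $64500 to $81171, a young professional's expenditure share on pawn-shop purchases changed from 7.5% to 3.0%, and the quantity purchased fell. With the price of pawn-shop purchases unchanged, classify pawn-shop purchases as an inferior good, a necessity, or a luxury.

Quantity demanded falls as income rises, so η < 0.

inferior good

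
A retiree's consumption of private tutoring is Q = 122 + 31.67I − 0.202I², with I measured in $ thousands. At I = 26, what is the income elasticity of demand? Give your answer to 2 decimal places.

At I = 26: Q = 808.8680.
dQ/dI = 31.67 − 0.404I = 21.16600.
η = (dQ/dI)·(I/Q) = 21.16600 × (26/808.8680) = 0.68.

0.68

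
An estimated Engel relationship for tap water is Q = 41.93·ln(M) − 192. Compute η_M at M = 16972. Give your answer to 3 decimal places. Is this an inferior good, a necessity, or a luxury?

0.194 (necessity)

At M = 16972: Q = 216.370.
dQ/dM = 41.93/M = 0.00247054 at this income.
η = (dQ/dM)·(M/Q) = 0.00247054 × (16972/216.370) = 0.194.
Since 0 < η < 1, the good is a necessity.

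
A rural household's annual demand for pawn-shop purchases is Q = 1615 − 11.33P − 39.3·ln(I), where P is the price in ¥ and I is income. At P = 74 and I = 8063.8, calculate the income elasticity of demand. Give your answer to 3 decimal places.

-0.093

At P = 74, I = 8063.8: Q = 423.071.
Holding P constant, ∂Q/∂I = -39.3/I = -0.00487363.
η_I = (∂Q/∂I)·(I/Q) = -0.00487363 × (8063.8/423.071) = -0.093.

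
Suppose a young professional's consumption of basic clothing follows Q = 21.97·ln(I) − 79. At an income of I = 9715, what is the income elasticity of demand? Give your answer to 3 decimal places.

0.179

At I = 9715: Q = 122.716.
dQ/dI = 21.97/I = 0.00226145 at this income.
η = (dQ/dI)·(I/Q) = 0.00226145 × (9715/122.716) = 0.179.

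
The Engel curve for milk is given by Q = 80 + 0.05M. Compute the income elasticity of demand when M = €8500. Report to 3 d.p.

At M = 8500: Q = 505.000.
dQ/dM = 0.05.
η = (dQ/dM)·(M/Q) = 0.05 × (8500/505.000) = 0.842.

0.842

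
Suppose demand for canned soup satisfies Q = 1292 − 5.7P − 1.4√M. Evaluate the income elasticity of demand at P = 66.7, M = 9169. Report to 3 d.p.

At P = 66.7, M = 9169: Q = 777.753.
Holding P constant, ∂Q/∂M = -1.4/(2√M) = -0.00731033.
η_M = (∂Q/∂M)·(M/Q) = -0.00731033 × (9169/777.753) = -0.086.

-0.086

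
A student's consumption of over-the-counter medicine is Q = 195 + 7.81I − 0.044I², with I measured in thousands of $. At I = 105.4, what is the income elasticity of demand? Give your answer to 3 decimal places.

At I = 105.4: Q = 529.3710.
dQ/dI = 7.81 − 0.088I = -1.46520.
η = (dQ/dI)·(I/Q) = -1.46520 × (105.4/529.3710) = -0.292.

-0.292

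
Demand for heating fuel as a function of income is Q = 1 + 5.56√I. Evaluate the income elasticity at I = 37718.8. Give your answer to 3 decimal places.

0.500

At I = 37718.8: Q = 1080.826.
dQ/dI = 5.56/(2√I) = 0.0143142 at this income.
η = (dQ/dI)·(I/Q) = 0.0143142 × (37718.8/1080.826) = 0.500.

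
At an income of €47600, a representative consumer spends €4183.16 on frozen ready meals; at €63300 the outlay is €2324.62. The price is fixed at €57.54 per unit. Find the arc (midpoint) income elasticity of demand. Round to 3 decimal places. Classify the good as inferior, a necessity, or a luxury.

With a constant price, Q₁ = 4183.16/57.54 = 72.700 and Q₂ = 2324.62/57.54 = 40.400 (equivalently, work directly with expenditure since P cancels).
Midpoint %ΔQ = (2324.62 − 4183.16)/3253.89 = -0.57117; midpoint %ΔI = (63300 − 47600)/55450 = 0.28314.
η = -0.57117 / 0.28314 = -2.017.
η < 0 ⇒ inferior good.

-2.017 (inferior good)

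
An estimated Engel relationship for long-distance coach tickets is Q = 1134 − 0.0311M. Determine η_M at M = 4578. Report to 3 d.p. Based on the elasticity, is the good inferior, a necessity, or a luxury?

At M = 4578: Q = 991.624.
dQ/dM = −0.0311.
η = (dQ/dM)·(M/Q) = -0.0311 × (4578/991.624) = -0.144.
Since η < 0, the good is an inferior good.

-0.144 (inferior good)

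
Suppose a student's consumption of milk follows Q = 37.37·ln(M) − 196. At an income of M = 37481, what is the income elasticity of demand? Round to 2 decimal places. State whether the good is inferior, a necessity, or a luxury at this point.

0.19 (necessity)

At M = 37481: Q = 197.565.
dQ/dM = 37.37/M = 0.000997038 at this income.
η = (dQ/dM)·(M/Q) = 0.000997038 × (37481/197.565) = 0.19.
Since 0 < η < 1, the good is a necessity.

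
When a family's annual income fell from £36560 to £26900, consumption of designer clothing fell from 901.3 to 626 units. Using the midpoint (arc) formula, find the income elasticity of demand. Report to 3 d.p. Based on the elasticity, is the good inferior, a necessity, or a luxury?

ΔQ = 626 − 901.3 = -275.3; midpoint Q̄ = (901.3 + 626)/2 = 763.65.
ΔI = 26900 − 36560 = -9660; midpoint Ī = (36560 + 26900)/2 = 31730.
η = (ΔQ/Q̄) ÷ (ΔI/Ī) = (-275.3/763.65) ÷ (-9660/31730) = 1.184.
η > 1 ⇒ luxury.

1.184 (luxury)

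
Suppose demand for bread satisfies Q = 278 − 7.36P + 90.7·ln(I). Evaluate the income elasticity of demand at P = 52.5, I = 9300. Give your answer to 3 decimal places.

At P = 52.5, I = 9300: Q = 720.396.
Holding P constant, ∂Q/∂I = 90.7/I = 0.00975269.
η_I = (∂Q/∂I)·(I/Q) = 0.00975269 × (9300/720.396) = 0.126.

0.126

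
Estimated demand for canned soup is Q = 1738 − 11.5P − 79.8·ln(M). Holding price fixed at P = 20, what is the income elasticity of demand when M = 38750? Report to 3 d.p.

At P = 20, M = 38750: Q = 664.922.
Holding P constant, ∂Q/∂M = -79.8/M = -0.00205935.
η_M = (∂Q/∂M)·(M/Q) = -0.00205935 × (38750/664.922) = -0.120.

-0.120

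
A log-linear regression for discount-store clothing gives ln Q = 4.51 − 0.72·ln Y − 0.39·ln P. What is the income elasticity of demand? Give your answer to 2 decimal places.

-0.72

In a log-linear demand, the coefficient on ln Y is the income elasticity.
So η = -0.72.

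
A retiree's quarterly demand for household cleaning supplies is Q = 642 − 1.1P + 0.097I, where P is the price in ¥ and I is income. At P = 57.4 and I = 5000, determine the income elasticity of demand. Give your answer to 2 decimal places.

0.46

At P = 57.4, I = 5000: Q = 1063.860.
Holding P constant, ∂Q/∂I = 0.097.
η_I = (∂Q/∂I)·(I/Q) = 0.097 × (5000/1063.860) = 0.46.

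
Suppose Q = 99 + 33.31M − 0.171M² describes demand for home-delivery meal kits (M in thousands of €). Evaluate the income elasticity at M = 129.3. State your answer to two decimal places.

At M = 129.3: Q = 1547.1212.
dQ/dM = 33.31 − 0.342M = -10.91060.
η = (dQ/dM)·(M/Q) = -10.91060 × (129.3/1547.1212) = -0.91.

-0.91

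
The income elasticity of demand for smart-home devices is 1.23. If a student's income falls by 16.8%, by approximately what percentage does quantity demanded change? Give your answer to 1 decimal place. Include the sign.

%ΔQ ≈ η × %ΔI = 1.23 × (-16.8%) = -20.7%.

-20.7%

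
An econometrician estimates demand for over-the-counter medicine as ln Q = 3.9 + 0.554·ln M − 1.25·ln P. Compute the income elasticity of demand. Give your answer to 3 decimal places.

0.554

In a log-linear demand, the coefficient on ln M is the income elasticity.
So η = 0.554.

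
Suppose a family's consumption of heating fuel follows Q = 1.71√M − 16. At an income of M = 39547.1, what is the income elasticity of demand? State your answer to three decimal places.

0.525

At M = 39547.1: Q = 324.058.
dQ/dM = 1.71/(2√M) = 0.00429941 at this income.
η = (dQ/dM)·(M/Q) = 0.00429941 × (39547.1/324.058) = 0.525.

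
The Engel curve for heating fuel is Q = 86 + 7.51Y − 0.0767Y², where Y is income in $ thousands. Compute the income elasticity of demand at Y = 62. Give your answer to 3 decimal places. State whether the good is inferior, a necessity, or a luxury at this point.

-0.483 (inferior good)

At Y = 62: Q = 256.7852.
dQ/dY = 7.51 − 0.1534Y = -2.00080.
η = (dQ/dY)·(Y/Q) = -2.00080 × (62/256.7852) = -0.483.
η < 0 ⇒ inferior good.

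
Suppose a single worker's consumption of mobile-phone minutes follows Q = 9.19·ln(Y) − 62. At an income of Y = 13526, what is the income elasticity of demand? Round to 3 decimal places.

0.362

At Y = 13526: Q = 25.419.
dQ/dY = 9.19/Y = 0.000679432 at this income.
η = (dQ/dY)·(Y/Q) = 0.000679432 × (13526/25.419) = 0.362.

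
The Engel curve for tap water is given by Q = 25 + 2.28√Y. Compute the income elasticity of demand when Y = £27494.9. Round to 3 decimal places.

At Y = 27494.9: Q = 403.060.
dQ/dY = 2.28/(2√Y) = 0.0068751 at this income.
η = (dQ/dY)·(Y/Q) = 0.0068751 × (27494.9/403.060) = 0.469.

0.469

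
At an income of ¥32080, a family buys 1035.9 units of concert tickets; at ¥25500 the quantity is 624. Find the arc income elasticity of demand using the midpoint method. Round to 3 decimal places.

ΔQ = 624 − 1035.9 = -411.9; midpoint Q̄ = (1035.9 + 624)/2 = 829.95.
ΔI = 25500 − 32080 = -6580; midpoint Ī = (32080 + 25500)/2 = 28790.
η = (ΔQ/Q̄) ÷ (ΔI/Ī) = (-411.9/829.95) ÷ (-6580/28790) = 2.171.

2.171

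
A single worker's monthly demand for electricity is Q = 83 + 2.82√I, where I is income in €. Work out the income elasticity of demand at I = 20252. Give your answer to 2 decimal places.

At I = 20252: Q = 484.313.
dQ/dI = 2.82/(2√I) = 0.00990798 at this income.
η = (dQ/dI)·(I/Q) = 0.00990798 × (20252/484.313) = 0.41.

0.41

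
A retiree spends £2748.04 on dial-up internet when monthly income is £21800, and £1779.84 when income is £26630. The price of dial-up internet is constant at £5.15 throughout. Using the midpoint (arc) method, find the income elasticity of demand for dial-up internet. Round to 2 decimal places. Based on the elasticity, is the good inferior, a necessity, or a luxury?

-2.14 (inferior good)

With a constant price, Q₁ = 2748.04/5.15 = 533.600 and Q₂ = 1779.84/5.15 = 345.600 (equivalently, work directly with expenditure since P cancels).
Midpoint %ΔQ = (1779.84 − 2748.04)/2263.94 = -0.42766; midpoint %ΔI = (26630 − 21800)/24215 = 0.19946.
η = -0.42766 / 0.19946 = -2.14.
η < 0 ⇒ inferior good.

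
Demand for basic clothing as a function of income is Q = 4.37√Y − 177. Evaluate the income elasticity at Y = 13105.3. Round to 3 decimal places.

At Y = 13105.3: Q = 323.271.
dQ/dY = 4.37/(2√Y) = 0.0190866 at this income.
η = (dQ/dY)·(Y/Q) = 0.0190866 × (13105.3/323.271) = 0.774.

0.774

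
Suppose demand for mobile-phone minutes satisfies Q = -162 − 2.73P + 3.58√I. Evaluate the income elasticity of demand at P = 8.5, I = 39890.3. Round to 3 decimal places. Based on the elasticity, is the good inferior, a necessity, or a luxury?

At P = 8.5, I = 39890.3: Q = 529.813.
Holding P constant, ∂Q/∂I = 3.58/(2√I) = 0.0089623.
η_I = (∂Q/∂I)·(I/Q) = 0.0089623 × (39890.3/529.813) = 0.675.
Since 0 < η < 1, this is a necessity.

0.675 (necessity)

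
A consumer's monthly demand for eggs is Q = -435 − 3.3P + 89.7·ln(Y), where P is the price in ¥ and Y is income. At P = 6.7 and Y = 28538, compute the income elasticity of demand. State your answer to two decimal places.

At P = 6.7, Y = 28538: Q = 463.122.
Holding P constant, ∂Q/∂Y = 89.7/Y = 0.00314318.
η_Y = (∂Q/∂Y)·(Y/Q) = 0.00314318 × (28538/463.122) = 0.19.

0.19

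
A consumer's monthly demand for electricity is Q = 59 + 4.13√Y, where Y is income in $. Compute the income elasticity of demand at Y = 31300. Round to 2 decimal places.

At Y = 31300: Q = 789.672.
dQ/dY = 4.13/(2√Y) = 0.0116721 at this income.
η = (dQ/dY)·(Y/Q) = 0.0116721 × (31300/789.672) = 0.46.

0.46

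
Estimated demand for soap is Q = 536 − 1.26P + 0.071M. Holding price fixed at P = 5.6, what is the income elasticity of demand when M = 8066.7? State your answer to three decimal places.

0.520

At P = 5.6, M = 8066.7: Q = 1101.680.
Holding P constant, ∂Q/∂M = 0.071.
η_M = (∂Q/∂M)·(M/Q) = 0.071 × (8066.7/1101.680) = 0.520.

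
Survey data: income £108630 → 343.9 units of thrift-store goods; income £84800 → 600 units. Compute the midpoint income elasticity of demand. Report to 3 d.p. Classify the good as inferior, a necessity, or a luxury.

-2.202 (inferior good)

ΔQ = 600 − 343.9 = 256.1; midpoint Q̄ = (343.9 + 600)/2 = 471.95.
ΔI = 84800 − 108630 = -23830; midpoint Ī = (108630 + 84800)/2 = 96715.
η = (ΔQ/Q̄) ÷ (ΔI/Ī) = (256.1/471.95) ÷ (-23830/96715) = -2.202.
η < 0 ⇒ inferior good.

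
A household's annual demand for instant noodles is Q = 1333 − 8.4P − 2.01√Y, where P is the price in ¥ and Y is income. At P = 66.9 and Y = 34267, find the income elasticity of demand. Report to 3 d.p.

-0.466

At P = 66.9, Y = 34267: Q = 398.962.
Holding P constant, ∂Q/∂Y = -2.01/(2√Y) = -0.0054291.
η_Y = (∂Q/∂Y)·(Y/Q) = -0.0054291 × (34267/398.962) = -0.466.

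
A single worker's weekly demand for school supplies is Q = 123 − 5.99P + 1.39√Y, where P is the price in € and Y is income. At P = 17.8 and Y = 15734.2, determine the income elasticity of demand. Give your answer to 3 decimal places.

0.457

At P = 17.8, Y = 15734.2: Q = 190.734.
Holding P constant, ∂Q/∂Y = 1.39/(2√Y) = 0.00554067.
η_Y = (∂Q/∂Y)·(Y/Q) = 0.00554067 × (15734.2/190.734) = 0.457.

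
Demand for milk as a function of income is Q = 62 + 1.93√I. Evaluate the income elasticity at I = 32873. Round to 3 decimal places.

At I = 32873: Q = 411.927.
dQ/dI = 1.93/(2√I) = 0.0053224 at this income.
η = (dQ/dI)·(I/Q) = 0.0053224 × (32873/411.927) = 0.425.

0.425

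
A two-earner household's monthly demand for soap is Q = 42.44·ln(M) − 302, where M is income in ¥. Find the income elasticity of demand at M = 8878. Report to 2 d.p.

0.51

At M = 8878: Q = 83.836.
dQ/dM = 42.44/M = 0.00478036 at this income.
η = (dQ/dM)·(M/Q) = 0.00478036 × (8878/83.836) = 0.51.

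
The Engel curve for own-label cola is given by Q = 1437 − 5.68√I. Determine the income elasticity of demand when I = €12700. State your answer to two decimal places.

-0.40

At I = 12700: Q = 796.897.
dQ/dI = -5.68/(2√I) = -0.0252009 at this income.
η = (dQ/dI)·(I/Q) = -0.0252009 × (12700/796.897) = -0.40.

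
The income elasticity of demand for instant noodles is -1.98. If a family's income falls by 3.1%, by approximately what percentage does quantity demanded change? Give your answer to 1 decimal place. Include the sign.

6.1%

%ΔQ ≈ η × %ΔI = -1.98 × (-3.1%) = 6.1%.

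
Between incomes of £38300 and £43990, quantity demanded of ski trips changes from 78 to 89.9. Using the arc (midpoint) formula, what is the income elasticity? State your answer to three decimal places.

ΔQ = 89.9 − 78 = 11.9; midpoint Q̄ = (78 + 89.9)/2 = 83.95.
ΔI = 43990 − 38300 = 5690; midpoint Ī = (38300 + 43990)/2 = 41145.
η = (ΔQ/Q̄) ÷ (ΔI/Ī) = (11.9/83.95) ÷ (5690/41145) = 1.025.

1.025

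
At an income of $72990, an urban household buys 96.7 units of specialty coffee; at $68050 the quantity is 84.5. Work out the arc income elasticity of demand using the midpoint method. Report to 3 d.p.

ΔQ = 84.5 − 96.7 = -12.2; midpoint Q̄ = (96.7 + 84.5)/2 = 90.6.
ΔI = 68050 − 72990 = -4940; midpoint Ī = (72990 + 68050)/2 = 70520.
η = (ΔQ/Q̄) ÷ (ΔI/Ī) = (-12.2/90.6) ÷ (-4940/70520) = 1.922.

1.922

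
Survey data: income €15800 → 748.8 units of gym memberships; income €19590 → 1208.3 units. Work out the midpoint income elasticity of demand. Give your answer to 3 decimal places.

ΔQ = 1208.3 − 748.8 = 459.5; midpoint Q̄ = (748.8 + 1208.3)/2 = 978.55.
ΔI = 19590 − 15800 = 3790; midpoint Ī = (15800 + 19590)/2 = 17695.
η = (ΔQ/Q̄) ÷ (ΔI/Ī) = (459.5/978.55) ÷ (3790/17695) = 2.192.

2.192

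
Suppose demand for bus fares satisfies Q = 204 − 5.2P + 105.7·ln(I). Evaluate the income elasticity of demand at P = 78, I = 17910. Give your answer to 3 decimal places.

0.127

At P = 78, I = 17910: Q = 833.532.
Holding P constant, ∂Q/∂I = 105.7/I = 0.00590173.
η_I = (∂Q/∂I)·(I/Q) = 0.00590173 × (17910/833.532) = 0.127.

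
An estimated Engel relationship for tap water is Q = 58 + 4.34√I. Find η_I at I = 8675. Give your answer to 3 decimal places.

At I = 8675: Q = 462.226.
dQ/dI = 4.34/(2√I) = 0.0232983 at this income.
η = (dQ/dI)·(I/Q) = 0.0232983 × (8675/462.226) = 0.437.

0.437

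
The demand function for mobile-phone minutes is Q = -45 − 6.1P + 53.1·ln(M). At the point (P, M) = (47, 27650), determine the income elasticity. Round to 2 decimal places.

At P = 47, M = 27650: Q = 211.374.
Holding P constant, ∂Q/∂M = 53.1/M = 0.00192043.
η_M = (∂Q/∂M)·(M/Q) = 0.00192043 × (27650/211.374) = 0.25.

0.25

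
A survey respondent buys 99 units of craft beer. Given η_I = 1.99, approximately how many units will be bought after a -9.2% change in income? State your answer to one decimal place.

80.9

%ΔQ ≈ η × %ΔI = 1.99 × (-9.2%) = -18.308%.
New Q ≈ 99 × (1 − 0.18308) = 80.9.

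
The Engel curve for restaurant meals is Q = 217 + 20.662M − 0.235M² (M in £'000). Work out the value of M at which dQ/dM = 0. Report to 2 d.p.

43.96

dQ/dM = 20.662 − 0.47M.
The good is inferior where dQ/dM < 0. Setting dQ/dM = 0 gives M = 20.662 / 0.47 = 43.96.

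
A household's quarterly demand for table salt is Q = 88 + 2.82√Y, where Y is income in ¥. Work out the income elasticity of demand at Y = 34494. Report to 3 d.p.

0.428

At Y = 34494: Q = 611.746.
dQ/dY = 2.82/(2√Y) = 0.00759185 at this income.
η = (dQ/dY)·(Y/Q) = 0.00759185 × (34494/611.746) = 0.428.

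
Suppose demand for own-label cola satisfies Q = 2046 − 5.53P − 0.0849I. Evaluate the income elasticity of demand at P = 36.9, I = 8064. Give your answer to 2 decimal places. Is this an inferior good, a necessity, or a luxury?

At P = 36.9, I = 8064: Q = 1157.309.
Holding P constant, ∂Q/∂I = −0.0849.
η_I = (∂Q/∂I)·(I/Q) = -0.0849 × (8064/1157.309) = -0.59.
Since η < 0, this is an inferior good.

-0.59 (inferior good)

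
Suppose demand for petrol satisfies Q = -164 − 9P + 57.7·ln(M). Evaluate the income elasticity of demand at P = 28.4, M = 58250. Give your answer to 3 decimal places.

At P = 28.4, M = 58250: Q = 213.513.
Holding P constant, ∂Q/∂M = 57.7/M = 0.000990558.
η_M = (∂Q/∂M)·(M/Q) = 0.000990558 × (58250/213.513) = 0.270.

0.270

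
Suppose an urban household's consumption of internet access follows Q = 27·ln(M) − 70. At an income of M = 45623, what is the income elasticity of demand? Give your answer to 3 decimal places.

At M = 45623: Q = 219.661.
dQ/dM = 27/M = 0.000591807 at this income.
η = (dQ/dM)·(M/Q) = 0.000591807 × (45623/219.661) = 0.123.

0.123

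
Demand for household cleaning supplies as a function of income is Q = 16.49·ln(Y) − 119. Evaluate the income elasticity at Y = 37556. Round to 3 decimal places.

0.301

At Y = 37556: Q = 54.699.
dQ/dY = 16.49/Y = 0.000439078 at this income.
η = (dQ/dY)·(Y/Q) = 0.000439078 × (37556/54.699) = 0.301.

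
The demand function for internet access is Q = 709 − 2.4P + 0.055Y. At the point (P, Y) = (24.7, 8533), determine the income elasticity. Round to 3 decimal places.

At P = 24.7, Y = 8533: Q = 1119.035.
Holding P constant, ∂Q/∂Y = 0.055.
η_Y = (∂Q/∂Y)·(Y/Q) = 0.055 × (8533/1119.035) = 0.419.

0.419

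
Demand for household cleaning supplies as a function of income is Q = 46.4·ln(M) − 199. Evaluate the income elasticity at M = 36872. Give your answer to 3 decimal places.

0.161

At M = 36872: Q = 288.906.
dQ/dM = 46.4/M = 0.00125841 at this income.
η = (dQ/dM)·(M/Q) = 0.00125841 × (36872/288.906) = 0.161.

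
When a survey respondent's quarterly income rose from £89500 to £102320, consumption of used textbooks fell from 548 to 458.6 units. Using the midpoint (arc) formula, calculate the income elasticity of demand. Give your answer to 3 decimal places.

ΔQ = 458.6 − 548 = -89.4; midpoint Q̄ = (548 + 458.6)/2 = 503.3.
ΔI = 102320 − 89500 = 12820; midpoint Ī = (89500 + 102320)/2 = 95910.
η = (ΔQ/Q̄) ÷ (ΔI/Ī) = (-89.4/503.3) ÷ (12820/95910) = -1.329.

-1.329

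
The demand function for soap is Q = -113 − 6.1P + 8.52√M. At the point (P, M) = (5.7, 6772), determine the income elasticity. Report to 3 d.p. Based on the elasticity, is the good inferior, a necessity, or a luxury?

At P = 5.7, M = 6772: Q = 553.359.
Holding P constant, ∂Q/∂M = 8.52/(2√M) = 0.0517668.
η_M = (∂Q/∂M)·(M/Q) = 0.0517668 × (6772/553.359) = 0.634.
Since 0 < η < 1, this is a necessity.

0.634 (necessity)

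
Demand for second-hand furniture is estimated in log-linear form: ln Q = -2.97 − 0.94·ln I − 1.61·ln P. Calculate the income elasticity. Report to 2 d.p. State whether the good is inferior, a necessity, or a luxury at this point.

-0.94 (inferior good)

In a log-linear demand, the coefficient on ln I is the income elasticity.
So η = -0.94.
η < 0 ⇒ inferior good.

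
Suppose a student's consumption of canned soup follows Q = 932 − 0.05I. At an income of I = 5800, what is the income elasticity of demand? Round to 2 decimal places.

-0.45

At I = 5800: Q = 642.000.
dQ/dI = −0.05.
η = (dQ/dI)·(I/Q) = -0.05 × (5800/642.000) = -0.45.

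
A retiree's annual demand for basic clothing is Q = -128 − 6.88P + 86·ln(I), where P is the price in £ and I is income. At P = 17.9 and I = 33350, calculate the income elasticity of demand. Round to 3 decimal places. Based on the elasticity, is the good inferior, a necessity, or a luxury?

At P = 17.9, I = 33350: Q = 644.522.
Holding P constant, ∂Q/∂I = 86/I = 0.00257871.
η_I = (∂Q/∂I)·(I/Q) = 0.00257871 × (33350/644.522) = 0.133.
Since 0 < η < 1, this is a necessity.

0.133 (necessity)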